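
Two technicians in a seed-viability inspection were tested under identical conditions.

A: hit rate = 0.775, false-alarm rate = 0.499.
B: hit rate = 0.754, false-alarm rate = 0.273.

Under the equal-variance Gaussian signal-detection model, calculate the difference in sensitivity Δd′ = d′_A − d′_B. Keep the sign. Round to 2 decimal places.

Δd′ = -0.53

A: z(0.775) = 0.755, z(0.499) = -0.003, d' = 0.758
B: z(0.754) = 0.687, z(0.273) = -0.604, d' = 1.291
Δd' = d'_A − d'_B = 0.758 − 1.291 = -0.533
B has the higher sensitivity.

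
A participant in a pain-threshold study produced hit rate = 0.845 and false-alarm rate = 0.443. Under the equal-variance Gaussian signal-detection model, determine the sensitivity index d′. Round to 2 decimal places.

z(0.845) = 1.015, z(0.443) = -0.143
d' = z(H) − z(FA) = 1.015 − (-0.143) = 1.158

d′ = 1.16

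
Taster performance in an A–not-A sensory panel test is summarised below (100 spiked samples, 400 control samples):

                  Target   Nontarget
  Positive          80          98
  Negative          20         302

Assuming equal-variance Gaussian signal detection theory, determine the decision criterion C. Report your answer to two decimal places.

C = -0.08

H = 80/100 = 0.8000
FA = 98/400 = 0.2450
Φ⁻¹(0.8000) = 0.8416, Φ⁻¹(0.2450) = -0.6903
c = −½·[z(H) + z(FA)] = −0.5 × (0.8416 + (-0.6903)) = -0.07565
c < 0: the taster has a liberal response bias.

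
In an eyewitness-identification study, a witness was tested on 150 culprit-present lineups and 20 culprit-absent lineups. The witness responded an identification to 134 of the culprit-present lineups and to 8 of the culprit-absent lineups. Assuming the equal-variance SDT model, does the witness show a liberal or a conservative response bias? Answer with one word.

liberal

z(H) = 1.244, z(FA) = -0.253
c = −½·(z(H) + z(FA)) = -0.4955
c < 0 → liberal criterion (biased toward responding “yes”).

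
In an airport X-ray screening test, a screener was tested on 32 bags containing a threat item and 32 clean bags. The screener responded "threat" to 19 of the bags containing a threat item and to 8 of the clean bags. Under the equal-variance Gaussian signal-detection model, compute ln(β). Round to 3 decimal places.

ln β = 0.199

H = 19/32 = 0.5938
FA = 8/32 = 0.2500
z(0.5938) = 0.2373, z(0.2500) = -0.6745
ln β = −½·[z(H)² − z(FA)²] = −0.5 × (0.0563 − 0.4550) = 0.19935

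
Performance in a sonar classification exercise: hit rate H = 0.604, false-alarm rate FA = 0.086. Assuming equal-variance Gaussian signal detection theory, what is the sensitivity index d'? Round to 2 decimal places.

d' = 1.63

z(H) = 0.264
z(FA) = -1.366
d' = z(H) − z(FA) = 0.264 − (-1.366) = 1.630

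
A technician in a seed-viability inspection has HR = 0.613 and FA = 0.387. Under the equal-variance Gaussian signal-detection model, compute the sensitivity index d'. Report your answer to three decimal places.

z(H) = 0.2871
z(FA) = -0.2871
d' = z(H) − z(FA) = 0.2871 − (-0.2871) = 0.5742

d' = 0.574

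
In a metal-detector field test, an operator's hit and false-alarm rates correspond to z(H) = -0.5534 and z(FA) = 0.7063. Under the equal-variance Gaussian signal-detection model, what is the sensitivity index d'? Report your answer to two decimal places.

d' = z(H) − z(FA) = -0.5534 − 0.7063 = -1.2597

d' = -1.26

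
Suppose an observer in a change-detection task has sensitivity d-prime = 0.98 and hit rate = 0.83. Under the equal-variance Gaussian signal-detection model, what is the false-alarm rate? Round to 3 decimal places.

false-alarm rate = 0.490

z(hit rate) = z(0.83) = 0.9542
z(FA) = z(H) − d' = 0.9542 − 0.98 = -0.0258
false-alarm rate = Φ(-0.0258) = 0.4897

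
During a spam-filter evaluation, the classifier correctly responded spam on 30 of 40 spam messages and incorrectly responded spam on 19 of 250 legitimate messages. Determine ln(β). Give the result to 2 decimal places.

H = 30/40 = 0.7500
FA = 19/250 = 0.0760
Φ⁻¹(H) = 0.674
Φ⁻¹(FA) = -1.433
ln β = −½·[z(H)² − z(FA)²] = −0.5 × (0.454 − 2.053) = 0.7995

ln β = 0.80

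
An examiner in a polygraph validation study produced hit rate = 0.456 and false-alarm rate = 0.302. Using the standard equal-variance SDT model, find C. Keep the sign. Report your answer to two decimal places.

z(H) = z(0.456) = -0.1105
z(FA) = z(0.302) = -0.5187
c = −½·[z(H) + z(FA)] = −0.5 × (-0.1105 + (-0.5187)) = 0.3146
c > 0: the examiner has a conservative response bias.

C = 0.31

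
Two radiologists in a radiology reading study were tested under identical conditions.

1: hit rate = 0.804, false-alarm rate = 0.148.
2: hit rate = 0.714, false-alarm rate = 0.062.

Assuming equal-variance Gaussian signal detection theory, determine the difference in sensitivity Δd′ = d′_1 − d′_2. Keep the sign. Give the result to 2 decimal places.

1: z(0.804) = 0.856, z(0.148) = -1.045, d' = 1.901
2: z(0.714) = 0.565, z(0.062) = -1.538, d' = 2.103
Δd' = d'_1 − d'_2 = 1.901 − 2.103 = -0.202
2 has the higher sensitivity.

Δd′ = -0.20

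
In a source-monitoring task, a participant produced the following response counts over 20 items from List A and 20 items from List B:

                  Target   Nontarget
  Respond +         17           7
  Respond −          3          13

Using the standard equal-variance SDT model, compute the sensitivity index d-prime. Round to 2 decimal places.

d-prime = 1.42

H = 17/20 = 0.8500
FA = 7/20 = 0.3500
z(H) = z(0.8500) = 1.036
z(FA) = z(0.3500) = -0.385
d' = z(H) − z(FA) = 1.036 − (-0.385) = 1.421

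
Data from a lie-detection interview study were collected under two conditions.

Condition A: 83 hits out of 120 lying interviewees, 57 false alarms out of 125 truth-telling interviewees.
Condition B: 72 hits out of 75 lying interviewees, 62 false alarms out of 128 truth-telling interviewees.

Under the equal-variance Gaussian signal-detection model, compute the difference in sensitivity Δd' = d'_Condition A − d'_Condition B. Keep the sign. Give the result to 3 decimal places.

Δd' = -1.179

Condition A: z(0.6917) = 0.5007, z(0.4560) = -0.1105, d' = 0.6112
Condition B: z(0.9600) = 1.7507, z(0.4844) = -0.0391, d' = 1.7898
Δd' = d'_Condition A − d'_Condition B = 0.6112 − 1.7898 = -1.1786
Condition B has the higher sensitivity.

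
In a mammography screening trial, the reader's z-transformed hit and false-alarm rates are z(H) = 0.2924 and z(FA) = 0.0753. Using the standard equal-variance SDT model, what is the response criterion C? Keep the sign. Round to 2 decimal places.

c = −½·[z(H) + z(FA)] = −½·(0.2924 + 0.0753) = -0.18385
c < 0: the reader has a liberal response bias.

C = -0.18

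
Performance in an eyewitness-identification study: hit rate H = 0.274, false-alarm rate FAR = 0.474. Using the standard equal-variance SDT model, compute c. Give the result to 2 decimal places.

c = 0.33

z(0.274) = -0.601, z(0.474) = -0.065
c = −½·[z(H) + z(FA)] = −0.5 × (-0.601 + (-0.065)) = 0.333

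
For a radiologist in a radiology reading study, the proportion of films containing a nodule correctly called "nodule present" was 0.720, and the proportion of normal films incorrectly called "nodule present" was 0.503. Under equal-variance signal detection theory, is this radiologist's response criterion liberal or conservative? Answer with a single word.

liberal

z(H) = 0.583, z(FA) = 0.008
c = −½·(z(H) + z(FA)) = -0.2955
c < 0 → liberal criterion (biased toward responding “yes”).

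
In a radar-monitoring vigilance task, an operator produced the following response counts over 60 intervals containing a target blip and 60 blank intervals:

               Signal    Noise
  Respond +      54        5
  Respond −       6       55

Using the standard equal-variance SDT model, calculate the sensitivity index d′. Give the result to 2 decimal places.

d′ = 2.66

H = 54/60 = 0.9000
FA = 5/60 = 0.0833
Φ⁻¹(H) = Φ⁻¹(0.9000) = 1.2816
Φ⁻¹(FA) = Φ⁻¹(0.0833) = -1.3832
d' = z(H) − z(FA) = 1.2816 − (-1.3832) = 2.6648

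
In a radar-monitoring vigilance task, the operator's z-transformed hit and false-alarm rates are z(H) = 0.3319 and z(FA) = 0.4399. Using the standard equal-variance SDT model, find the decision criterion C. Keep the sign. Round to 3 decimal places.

C = -0.386

c = −½·[z(H) + z(FA)] = −½·(0.3319 + 0.4399) = -0.3859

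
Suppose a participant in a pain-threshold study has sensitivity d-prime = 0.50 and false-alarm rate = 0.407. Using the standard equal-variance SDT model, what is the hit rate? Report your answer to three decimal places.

z(false-alarm rate) = z(0.407) = -0.2353
z(H) = z(FA) + d' = -0.2353 + 0.50 = 0.2647
hit rate = Φ(0.2647) = 0.6044

hit rate = 0.604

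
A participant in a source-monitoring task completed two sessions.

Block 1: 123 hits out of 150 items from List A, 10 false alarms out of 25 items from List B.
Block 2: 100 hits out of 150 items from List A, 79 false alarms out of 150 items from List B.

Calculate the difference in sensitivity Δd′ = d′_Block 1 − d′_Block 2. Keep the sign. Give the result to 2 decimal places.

Δd′ = 0.80

Block 1: z(0.8200) = 0.915, z(0.4000) = -0.253, d' = 1.168
Block 2: z(0.6667) = 0.431, z(0.5267) = 0.067, d' = 0.364
Δd' = d'_Block 1 − d'_Block 2 = 1.168 − 0.364 = 0.804
Block 1 has the higher sensitivity.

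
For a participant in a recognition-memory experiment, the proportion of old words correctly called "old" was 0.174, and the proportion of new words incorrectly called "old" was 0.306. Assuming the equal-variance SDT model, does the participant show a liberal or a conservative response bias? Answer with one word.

conservative

z(H) = -0.938, z(FA) = -0.507
c = −½·(z(H) + z(FA)) = 0.7225
c > 0 → conservative criterion (biased toward responding “no”).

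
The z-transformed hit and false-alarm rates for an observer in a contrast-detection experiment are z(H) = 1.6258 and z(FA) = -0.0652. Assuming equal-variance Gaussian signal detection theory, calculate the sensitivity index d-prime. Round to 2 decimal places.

d' = z(H) − z(FA) = 1.6258 − (-0.0652) = 1.6910

d-prime = 1.69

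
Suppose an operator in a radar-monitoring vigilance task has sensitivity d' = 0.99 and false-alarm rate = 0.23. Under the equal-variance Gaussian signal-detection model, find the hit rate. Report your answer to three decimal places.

hit rate = 0.599

z(false-alarm rate) = z(0.23) = -0.7388
z(H) = z(FA) + d' = -0.7388 + 0.99 = 0.2512
hit rate = Φ(0.2512) = 0.5992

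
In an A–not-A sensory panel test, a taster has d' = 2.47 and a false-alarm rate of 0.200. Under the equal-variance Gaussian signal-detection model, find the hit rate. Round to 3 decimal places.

z(false-alarm rate) = z(0.200) = -0.8416
z(H) = z(FA) + d' = -0.8416 + 2.47 = 1.6284
hit rate = Φ(1.6284) = 0.9483

hit rate = 0.948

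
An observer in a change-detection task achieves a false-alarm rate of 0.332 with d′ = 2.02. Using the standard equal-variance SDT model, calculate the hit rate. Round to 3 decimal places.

z(false-alarm rate) = z(0.332) = -0.4344
z(H) = z(FA) + d' = -0.4344 + 2.02 = 1.5856
hit rate = Φ(1.5856) = 0.9436

hit rate = 0.944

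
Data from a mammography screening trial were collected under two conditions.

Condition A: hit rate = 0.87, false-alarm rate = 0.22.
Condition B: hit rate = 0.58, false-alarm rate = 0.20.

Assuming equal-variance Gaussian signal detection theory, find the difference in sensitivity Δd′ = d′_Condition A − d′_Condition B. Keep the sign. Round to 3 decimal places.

Condition A: z(0.87) = 1.1264, z(0.22) = -0.7722, d' = 1.8986
Condition B: z(0.58) = 0.2019, z(0.20) = -0.8416, d' = 1.0435
Δd' = d'_Condition A − d'_Condition B = 1.8986 − 1.0435 = 0.8551
Condition A has the higher sensitivity.

Δd′ = 0.855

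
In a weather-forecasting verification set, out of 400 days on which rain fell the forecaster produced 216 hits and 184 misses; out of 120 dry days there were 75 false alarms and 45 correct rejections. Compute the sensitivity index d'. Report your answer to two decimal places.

d' = -0.22

H = 216/400 = 0.5400
FA = 75/120 = 0.6250
Φ⁻¹(H) = Φ⁻¹(0.5400) = 0.100
Φ⁻¹(FA) = Φ⁻¹(0.6250) = 0.319
d' = z(H) − z(FA) = 0.100 − 0.319 = -0.219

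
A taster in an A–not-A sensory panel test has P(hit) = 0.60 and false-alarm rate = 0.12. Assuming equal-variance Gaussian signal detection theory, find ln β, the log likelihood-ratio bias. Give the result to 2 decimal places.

ln β = 0.66

z(H) = 0.253
z(FA) = -1.175
ln β = −½·[z(H)² − z(FA)²] = −0.5 × (0.064 − 1.381) = 0.6585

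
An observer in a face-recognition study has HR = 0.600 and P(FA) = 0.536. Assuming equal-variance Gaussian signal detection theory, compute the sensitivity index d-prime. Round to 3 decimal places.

Φ⁻¹(H) = Φ⁻¹(0.600) = 0.2533
Φ⁻¹(FA) = Φ⁻¹(0.536) = 0.0904
d' = z(H) − z(FA) = 0.2533 − 0.0904 = 0.1629

d-prime = 0.163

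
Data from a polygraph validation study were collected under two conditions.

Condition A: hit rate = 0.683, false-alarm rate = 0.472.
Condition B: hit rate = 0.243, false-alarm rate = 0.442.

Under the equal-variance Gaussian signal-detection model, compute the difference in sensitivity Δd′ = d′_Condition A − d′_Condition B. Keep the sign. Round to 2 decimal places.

Δd′ = 1.10

Condition A: z(0.683) = 0.476, z(0.472) = -0.070, d' = 0.546
Condition B: z(0.243) = -0.697, z(0.442) = -0.146, d' = -0.551
Δd' = d'_Condition A − d'_Condition B = 0.546 − (-0.551) = 1.097
Condition A has the higher sensitivity.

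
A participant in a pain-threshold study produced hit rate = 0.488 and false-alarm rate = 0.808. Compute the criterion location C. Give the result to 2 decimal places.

C = -0.42

z(H) = z(0.488) = -0.030
z(FA) = z(0.808) = 0.871
c = −½·[z(H) + z(FA)] = −0.5 × (-0.030 + 0.871) = -0.4205
c < 0: the participant has a liberal response bias.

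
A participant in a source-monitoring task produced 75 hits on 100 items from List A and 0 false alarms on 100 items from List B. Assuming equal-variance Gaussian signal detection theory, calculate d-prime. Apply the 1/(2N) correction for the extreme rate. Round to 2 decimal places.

d-prime = 3.25

The false-alarm rate is 0/100 = 0, so apply the 1/(2N) correction: FA → 1/(2·100) = 0.00500.
z(H) = z(0.75000) = 0.674
z(FA) = z(0.00500) = -2.576
d' = 0.674 − (-2.576) = 3.250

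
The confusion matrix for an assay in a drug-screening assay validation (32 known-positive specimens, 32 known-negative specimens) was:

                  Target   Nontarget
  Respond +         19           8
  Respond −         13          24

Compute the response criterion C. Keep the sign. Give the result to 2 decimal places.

H = 19/32 = 0.5938
FA = 8/32 = 0.2500
z(H) = 0.237
z(FA) = -0.674
c = −½·[z(H) + z(FA)] = −0.5 × (0.237 + (-0.674)) = 0.2185

C = 0.22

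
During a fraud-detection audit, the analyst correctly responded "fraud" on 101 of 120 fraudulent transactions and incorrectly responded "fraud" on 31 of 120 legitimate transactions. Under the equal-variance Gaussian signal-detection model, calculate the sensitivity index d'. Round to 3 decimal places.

H = 101/120 = 0.8417
FA = 31/120 = 0.2583
Φ⁻¹(H) = Φ⁻¹(0.8417) = 1.0015
Φ⁻¹(FA) = Φ⁻¹(0.2583) = -0.6486
d' = z(H) − z(FA) = 1.0015 − (-0.6486) = 1.6501

d' = 1.650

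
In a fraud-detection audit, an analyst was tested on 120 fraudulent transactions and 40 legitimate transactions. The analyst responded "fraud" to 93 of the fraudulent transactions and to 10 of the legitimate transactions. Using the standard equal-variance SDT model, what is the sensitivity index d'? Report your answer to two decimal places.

d' = 1.43

H = 93/120 = 0.7750
FA = 10/40 = 0.2500
Φ⁻¹(0.7750) = 0.755, Φ⁻¹(0.2500) = -0.674
d' = z(H) − z(FA) = 0.755 − (-0.674) = 1.429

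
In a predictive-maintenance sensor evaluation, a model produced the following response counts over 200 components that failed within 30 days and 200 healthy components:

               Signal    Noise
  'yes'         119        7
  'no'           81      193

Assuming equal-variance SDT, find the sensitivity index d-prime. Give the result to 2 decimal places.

d-prime = 2.05

H = 119/200 = 0.5950
FA = 7/200 = 0.0350
z(0.5950) = 0.2404, z(0.0350) = -1.8119
d' = z(H) − z(FA) = 0.2404 − (-1.8119) = 2.0523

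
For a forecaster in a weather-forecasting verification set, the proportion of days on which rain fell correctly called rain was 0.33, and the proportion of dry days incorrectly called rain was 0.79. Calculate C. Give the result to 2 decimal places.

z(H) = z(0.33) = -0.440
z(FA) = z(0.79) = 0.806
c = −½·[z(H) + z(FA)] = −0.5 × (-0.440 + 0.806) = -0.183

C = -0.18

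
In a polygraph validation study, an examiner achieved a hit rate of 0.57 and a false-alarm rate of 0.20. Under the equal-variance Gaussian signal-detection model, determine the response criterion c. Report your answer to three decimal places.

Φ⁻¹(H) = Φ⁻¹(0.57) = 0.1764
Φ⁻¹(FA) = Φ⁻¹(0.20) = -0.8416
c = −½·[z(H) + z(FA)] = −0.5 × (0.1764 + (-0.8416)) = 0.3326

c = 0.333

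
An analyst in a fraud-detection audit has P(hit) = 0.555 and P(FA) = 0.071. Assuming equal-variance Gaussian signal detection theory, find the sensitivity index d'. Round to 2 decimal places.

Φ⁻¹(H) = Φ⁻¹(0.555) = 0.138
Φ⁻¹(FA) = Φ⁻¹(0.071) = -1.468
d' = z(H) − z(FA) = 0.138 − (-1.468) = 1.606

d' = 1.61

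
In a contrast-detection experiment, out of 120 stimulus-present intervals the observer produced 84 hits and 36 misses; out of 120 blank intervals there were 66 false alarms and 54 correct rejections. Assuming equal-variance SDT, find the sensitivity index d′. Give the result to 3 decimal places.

H = 84/120 = 0.7000
FA = 66/120 = 0.5500
z(0.7000) = 0.5244, z(0.5500) = 0.1257
d' = z(H) − z(FA) = 0.5244 − 0.1257 = 0.3987

d′ = 0.399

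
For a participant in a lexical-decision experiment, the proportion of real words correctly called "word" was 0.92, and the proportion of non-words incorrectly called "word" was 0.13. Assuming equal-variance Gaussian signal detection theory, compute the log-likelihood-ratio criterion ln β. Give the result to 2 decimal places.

Φ⁻¹(0.92) = 1.405, Φ⁻¹(0.13) = -1.126
ln β = −½·[z(H)² − z(FA)²] = −0.5 × (1.974 − 1.268) = -0.353

ln β = -0.35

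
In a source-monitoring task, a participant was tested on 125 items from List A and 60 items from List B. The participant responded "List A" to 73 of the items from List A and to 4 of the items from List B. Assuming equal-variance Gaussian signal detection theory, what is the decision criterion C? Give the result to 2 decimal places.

H = 73/125 = 0.5840
FA = 4/60 = 0.0667
z(H) = 0.212
z(FA) = -1.501
c = −½·[z(H) + z(FA)] = −0.5 × (0.212 + (-1.501)) = 0.6445

C = 0.64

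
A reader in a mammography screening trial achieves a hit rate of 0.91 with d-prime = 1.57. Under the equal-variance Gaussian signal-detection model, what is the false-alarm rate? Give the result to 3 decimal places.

false-alarm rate = 0.409

z(hit rate) = z(0.91) = 1.3408
z(FA) = z(H) − d' = 1.3408 − 1.57 = -0.2292
false-alarm rate = Φ(-0.2292) = 0.4094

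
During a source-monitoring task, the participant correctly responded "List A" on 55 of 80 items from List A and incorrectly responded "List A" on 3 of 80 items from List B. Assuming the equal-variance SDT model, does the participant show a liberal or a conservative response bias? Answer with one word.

conservative

z(H) = 0.489, z(FA) = -1.780
c = −½·(z(H) + z(FA)) = 0.6455
c > 0 → conservative criterion (biased toward responding “no”).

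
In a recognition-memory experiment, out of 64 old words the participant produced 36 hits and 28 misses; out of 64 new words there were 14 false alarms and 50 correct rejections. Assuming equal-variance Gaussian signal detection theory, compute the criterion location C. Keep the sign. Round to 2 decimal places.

H = 36/64 = 0.5625
FA = 14/64 = 0.2188
Φ⁻¹(0.5625) = 0.1573, Φ⁻¹(0.2188) = -0.7763
c = −½·[z(H) + z(FA)] = −0.5 × (0.1573 + (-0.7763)) = 0.3095
c > 0: the participant has a conservative response bias.

C = 0.31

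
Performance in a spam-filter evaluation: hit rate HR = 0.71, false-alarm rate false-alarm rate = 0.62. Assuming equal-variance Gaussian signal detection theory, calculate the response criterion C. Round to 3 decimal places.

C = -0.429

z(H) = 0.5534
z(FA) = 0.3055
c = −½·[z(H) + z(FA)] = −0.5 × (0.5534 + 0.3055) = -0.42945
c < 0: the classifier has a liberal response bias.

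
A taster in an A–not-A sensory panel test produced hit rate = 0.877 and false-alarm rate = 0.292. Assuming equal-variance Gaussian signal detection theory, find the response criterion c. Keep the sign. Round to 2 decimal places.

Φ⁻¹(H) = 1.160
Φ⁻¹(FA) = -0.548
c = −½·[z(H) + z(FA)] = −0.5 × (1.160 + (-0.548)) = -0.306
c < 0: the taster has a liberal response bias.

c = -0.31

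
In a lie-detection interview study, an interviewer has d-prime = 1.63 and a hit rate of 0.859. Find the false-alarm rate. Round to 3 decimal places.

z(hit rate) = z(0.859) = 1.0758
z(FA) = z(H) − d' = 1.0758 − 1.63 = -0.5542
false-alarm rate = Φ(-0.5542) = 0.2897

false-alarm rate = 0.290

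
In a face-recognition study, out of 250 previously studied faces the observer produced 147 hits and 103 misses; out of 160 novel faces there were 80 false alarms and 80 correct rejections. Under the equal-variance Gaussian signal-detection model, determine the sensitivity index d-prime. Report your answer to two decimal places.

d-prime = 0.22

H = 147/250 = 0.5880
FA = 80/160 = 0.5000
Φ⁻¹(H) = 0.222
Φ⁻¹(FA) = 0.000
d' = z(H) − z(FA) = 0.222 − 0.000 = 0.222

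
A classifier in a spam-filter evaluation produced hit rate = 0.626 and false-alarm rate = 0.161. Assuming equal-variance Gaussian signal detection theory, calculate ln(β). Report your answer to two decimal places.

Φ⁻¹(0.626) = 0.321, Φ⁻¹(0.161) = -0.990
ln β = −½·[z(H)² − z(FA)²] = −0.5 × (0.103 − 0.980) = 0.4385

ln β = 0.44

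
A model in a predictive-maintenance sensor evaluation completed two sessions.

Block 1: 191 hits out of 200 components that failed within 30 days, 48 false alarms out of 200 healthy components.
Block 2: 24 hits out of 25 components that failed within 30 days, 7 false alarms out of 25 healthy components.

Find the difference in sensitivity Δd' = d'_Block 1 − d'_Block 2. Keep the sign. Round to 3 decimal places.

Block 1: z(0.9550) = 1.6954, z(0.2400) = -0.7063, d' = 2.4017
Block 2: z(0.9600) = 1.7507, z(0.2800) = -0.5828, d' = 2.3335
Δd' = d'_Block 1 − d'_Block 2 = 2.4017 − 2.3335 = 0.0682
Block 1 has the higher sensitivity.

Δd' = 0.068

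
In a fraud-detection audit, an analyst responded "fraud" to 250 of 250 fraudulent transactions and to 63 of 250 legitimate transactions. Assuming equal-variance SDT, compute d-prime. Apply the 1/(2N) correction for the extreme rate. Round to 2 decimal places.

d-prime = 3.55

The hit rate is 250/250 = 1, so apply the 1/(2N) correction: H → 1 − 1/(2·250) = 0.99800.
z(H) = z(0.99800) = 2.878
z(FA) = z(0.25200) = -0.668
d' = 2.878 − (-0.668) = 3.546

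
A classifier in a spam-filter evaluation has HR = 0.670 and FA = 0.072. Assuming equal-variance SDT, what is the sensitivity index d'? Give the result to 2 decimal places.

d' = 1.90

Φ⁻¹(0.670) = 0.4399, Φ⁻¹(0.072) = -1.4611
d' = z(H) − z(FA) = 0.4399 − (-1.4611) = 1.9010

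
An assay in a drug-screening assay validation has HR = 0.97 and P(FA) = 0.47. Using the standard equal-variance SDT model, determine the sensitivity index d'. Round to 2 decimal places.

Φ⁻¹(H) = Φ⁻¹(0.97) = 1.881
Φ⁻¹(FA) = Φ⁻¹(0.47) = -0.075
d' = z(H) − z(FA) = 1.881 − (-0.075) = 1.956

d' = 1.96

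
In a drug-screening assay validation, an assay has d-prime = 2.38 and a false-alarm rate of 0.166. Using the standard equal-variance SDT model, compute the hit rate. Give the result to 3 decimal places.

z(false-alarm rate) = z(0.166) = -0.9701
z(H) = z(FA) + d' = -0.9701 + 2.38 = 1.4099
hit rate = Φ(1.4099) = 0.9207

hit rate = 0.921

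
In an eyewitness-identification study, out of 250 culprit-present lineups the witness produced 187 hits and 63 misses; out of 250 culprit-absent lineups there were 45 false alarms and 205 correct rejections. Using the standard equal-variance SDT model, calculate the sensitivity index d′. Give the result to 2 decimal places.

d′ = 1.58

H = 187/250 = 0.7480
FA = 45/250 = 0.1800
z(H) = z(0.7480) = 0.6682
z(FA) = z(0.1800) = -0.9154
d' = z(H) − z(FA) = 0.6682 − (-0.9154) = 1.5836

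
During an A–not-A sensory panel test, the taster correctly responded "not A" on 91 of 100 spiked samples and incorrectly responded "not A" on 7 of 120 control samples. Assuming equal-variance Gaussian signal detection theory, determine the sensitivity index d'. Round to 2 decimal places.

H = 91/100 = 0.9100
FA = 7/120 = 0.0583
Φ⁻¹(H) = 1.3408
Φ⁻¹(FA) = -1.5692
d' = z(H) − z(FA) = 1.3408 − (-1.5692) = 2.9100

d' = 2.91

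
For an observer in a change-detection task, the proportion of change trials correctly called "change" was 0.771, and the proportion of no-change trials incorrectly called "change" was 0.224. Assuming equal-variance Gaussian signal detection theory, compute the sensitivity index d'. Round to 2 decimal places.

d' = 1.50

z(H) = z(0.771) = 0.7421
z(FA) = z(0.224) = -0.7588
d' = z(H) − z(FA) = 0.7421 − (-0.7588) = 1.5009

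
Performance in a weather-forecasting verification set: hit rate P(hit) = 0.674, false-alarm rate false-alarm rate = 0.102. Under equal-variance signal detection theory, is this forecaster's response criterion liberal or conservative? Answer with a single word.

z(H) = 0.451, z(FA) = -1.270
c = −½·(z(H) + z(FA)) = 0.4095
c > 0 → conservative criterion (biased toward responding “no”).

conservative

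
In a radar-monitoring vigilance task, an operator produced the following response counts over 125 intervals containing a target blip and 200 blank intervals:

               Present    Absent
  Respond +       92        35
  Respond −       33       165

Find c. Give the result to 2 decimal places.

H = 92/125 = 0.7360
FA = 35/200 = 0.1750
z(H) = z(0.7360) = 0.6311
z(FA) = z(0.1750) = -0.9346
c = −½·[z(H) + z(FA)] = −0.5 × (0.6311 + (-0.9346)) = 0.15175
c > 0: the operator has a conservative response bias.

c = 0.15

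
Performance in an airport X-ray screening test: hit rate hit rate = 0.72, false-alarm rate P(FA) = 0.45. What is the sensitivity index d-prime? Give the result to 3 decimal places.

Φ⁻¹(H) = Φ⁻¹(0.72) = 0.5828
Φ⁻¹(FA) = Φ⁻¹(0.45) = -0.1257
d' = z(H) − z(FA) = 0.5828 − (-0.1257) = 0.7085

d-prime = 0.709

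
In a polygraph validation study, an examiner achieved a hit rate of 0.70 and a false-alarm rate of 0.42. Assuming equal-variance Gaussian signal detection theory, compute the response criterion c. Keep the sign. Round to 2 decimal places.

z(H) = z(0.70) = 0.524
z(FA) = z(0.42) = -0.202
c = −½·[z(H) + z(FA)] = −0.5 × (0.524 + (-0.202)) = -0.161
c < 0: the examiner has a liberal response bias.

c = -0.16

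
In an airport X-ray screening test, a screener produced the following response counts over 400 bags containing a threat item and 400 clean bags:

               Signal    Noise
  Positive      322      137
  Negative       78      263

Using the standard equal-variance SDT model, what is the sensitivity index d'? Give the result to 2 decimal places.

d' = 1.27

H = 322/400 = 0.8050
FA = 137/400 = 0.3425
z(H) = 0.860
z(FA) = -0.406
d' = z(H) − z(FA) = 0.860 − (-0.406) = 1.266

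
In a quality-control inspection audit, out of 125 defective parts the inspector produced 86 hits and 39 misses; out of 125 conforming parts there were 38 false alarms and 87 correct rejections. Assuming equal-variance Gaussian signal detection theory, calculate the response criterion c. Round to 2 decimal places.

c = 0.01

H = 86/125 = 0.6880
FA = 38/125 = 0.3040
Φ⁻¹(H) = 0.4902
Φ⁻¹(FA) = -0.5129
c = −½·[z(H) + z(FA)] = −0.5 × (0.4902 + (-0.5129)) = 0.01135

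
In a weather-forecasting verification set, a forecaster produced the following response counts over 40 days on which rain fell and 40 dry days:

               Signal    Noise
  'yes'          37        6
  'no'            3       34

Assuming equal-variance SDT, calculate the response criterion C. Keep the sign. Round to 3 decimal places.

H = 37/40 = 0.9250
FA = 6/40 = 0.1500
Φ⁻¹(H) = 1.4395
Φ⁻¹(FA) = -1.0364
c = −½·[z(H) + z(FA)] = −0.5 × (1.4395 + (-1.0364)) = -0.20155
c < 0: the forecaster has a liberal response bias.

C = -0.202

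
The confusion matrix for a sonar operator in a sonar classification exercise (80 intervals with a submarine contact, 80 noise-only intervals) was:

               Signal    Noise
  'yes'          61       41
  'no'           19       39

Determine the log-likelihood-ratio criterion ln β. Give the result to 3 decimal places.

H = 61/80 = 0.7625
FA = 41/80 = 0.5125
z(H) = 0.7144
z(FA) = 0.0313
ln β = −½·[z(H)² − z(FA)²] = −0.5 × (0.5104 − 0.0010) = -0.2547

ln β = -0.255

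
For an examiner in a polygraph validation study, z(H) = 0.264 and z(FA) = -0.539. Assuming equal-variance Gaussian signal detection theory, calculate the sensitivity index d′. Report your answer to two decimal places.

d′ = 0.80

d' = z(H) − z(FA) = 0.264 − (-0.539) = 0.803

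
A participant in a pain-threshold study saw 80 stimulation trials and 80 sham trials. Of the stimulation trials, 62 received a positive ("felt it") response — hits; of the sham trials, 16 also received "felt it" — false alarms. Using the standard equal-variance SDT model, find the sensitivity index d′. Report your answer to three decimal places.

H = 62/80 = 0.7750
FA = 16/80 = 0.2000
Φ⁻¹(H) = 0.7554
Φ⁻¹(FA) = -0.8416
d' = z(H) − z(FA) = 0.7554 − (-0.8416) = 1.5970

d′ = 1.597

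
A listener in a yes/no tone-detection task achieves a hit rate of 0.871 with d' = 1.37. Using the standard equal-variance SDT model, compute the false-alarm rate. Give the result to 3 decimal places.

false-alarm rate = 0.406

z(hit rate) = z(0.871) = 1.1311
z(FA) = z(H) − d' = 1.1311 − 1.37 = -0.2389
false-alarm rate = Φ(-0.2389) = 0.4056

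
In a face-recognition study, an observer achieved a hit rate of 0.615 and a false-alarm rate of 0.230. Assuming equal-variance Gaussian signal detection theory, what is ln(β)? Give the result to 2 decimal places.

Φ⁻¹(H) = Φ⁻¹(0.615) = 0.292
Φ⁻¹(FA) = Φ⁻¹(0.230) = -0.739
ln β = −½·[z(H)² − z(FA)²] = −0.5 × (0.085 − 0.546) = 0.2305

ln β = 0.23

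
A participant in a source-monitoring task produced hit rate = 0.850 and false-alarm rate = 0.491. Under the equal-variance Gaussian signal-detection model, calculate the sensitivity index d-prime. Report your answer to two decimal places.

d-prime = 1.06

z(H) = 1.036
z(FA) = -0.023
d' = z(H) − z(FA) = 1.036 − (-0.023) = 1.059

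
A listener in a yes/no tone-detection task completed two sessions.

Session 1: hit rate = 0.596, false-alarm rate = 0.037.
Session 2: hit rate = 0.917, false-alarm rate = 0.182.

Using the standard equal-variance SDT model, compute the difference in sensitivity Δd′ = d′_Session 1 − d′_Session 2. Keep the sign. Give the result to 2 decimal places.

Session 1: z(0.596) = 0.243, z(0.037) = -1.787, d' = 2.030
Session 2: z(0.917) = 1.385, z(0.182) = -0.908, d' = 2.293
Δd' = d'_Session 1 − d'_Session 2 = 2.030 − 2.293 = -0.263
Session 2 has the higher sensitivity.

Δd′ = -0.26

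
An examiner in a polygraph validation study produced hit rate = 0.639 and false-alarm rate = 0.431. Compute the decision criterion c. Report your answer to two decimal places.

c = -0.09

z(H) = 0.3558
z(FA) = -0.1738
c = −½·[z(H) + z(FA)] = −0.5 × (0.3558 + (-0.1738)) = -0.0910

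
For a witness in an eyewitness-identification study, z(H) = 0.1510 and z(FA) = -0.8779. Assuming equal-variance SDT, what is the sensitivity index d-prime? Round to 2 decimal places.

d' = z(H) − z(FA) = 0.1510 − (-0.8779) = 1.0289

d-prime = 1.03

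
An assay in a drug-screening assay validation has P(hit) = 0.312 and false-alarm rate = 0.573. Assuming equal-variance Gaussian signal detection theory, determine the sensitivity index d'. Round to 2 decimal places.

z(0.312) = -0.4902, z(0.573) = 0.1840
d' = z(H) − z(FA) = -0.4902 − 0.1840 = -0.6742

d' = -0.67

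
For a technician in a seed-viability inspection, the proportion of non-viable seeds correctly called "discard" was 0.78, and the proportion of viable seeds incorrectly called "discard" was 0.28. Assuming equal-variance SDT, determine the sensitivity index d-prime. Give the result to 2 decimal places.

d-prime = 1.36

z(H) = z(0.78) = 0.7722
z(FA) = z(0.28) = -0.5828
d' = z(H) − z(FA) = 0.7722 − (-0.5828) = 1.3550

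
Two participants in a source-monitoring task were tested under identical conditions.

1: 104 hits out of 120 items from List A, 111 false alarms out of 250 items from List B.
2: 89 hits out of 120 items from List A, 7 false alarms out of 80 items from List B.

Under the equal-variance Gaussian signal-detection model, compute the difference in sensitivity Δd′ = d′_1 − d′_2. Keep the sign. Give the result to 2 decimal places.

1: z(0.8667) = 1.111, z(0.4440) = -0.141, d' = 1.252
2: z(0.7417) = 0.649, z(0.0875) = -1.356, d' = 2.005
Δd' = d'_1 − d'_2 = 1.252 − 2.005 = -0.753
2 has the higher sensitivity.

Δd′ = -0.75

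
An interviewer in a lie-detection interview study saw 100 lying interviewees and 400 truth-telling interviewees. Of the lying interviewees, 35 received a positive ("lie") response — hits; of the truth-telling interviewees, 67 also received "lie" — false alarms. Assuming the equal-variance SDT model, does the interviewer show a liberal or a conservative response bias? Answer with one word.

z(H) = -0.385, z(FA) = -0.964
c = −½·(z(H) + z(FA)) = 0.6745
c > 0 → conservative criterion (biased toward responding “no”).

conservative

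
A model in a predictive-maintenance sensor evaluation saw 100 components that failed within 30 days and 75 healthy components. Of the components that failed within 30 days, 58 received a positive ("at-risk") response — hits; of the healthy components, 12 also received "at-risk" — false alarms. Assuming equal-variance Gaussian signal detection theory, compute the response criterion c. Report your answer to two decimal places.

H = 58/100 = 0.5800
FA = 12/75 = 0.1600
z(H) = z(0.5800) = 0.2019
z(FA) = z(0.1600) = -0.9945
c = −½·[z(H) + z(FA)] = −0.5 × (0.2019 + (-0.9945)) = 0.3963
c > 0: the model has a conservative response bias.

c = 0.40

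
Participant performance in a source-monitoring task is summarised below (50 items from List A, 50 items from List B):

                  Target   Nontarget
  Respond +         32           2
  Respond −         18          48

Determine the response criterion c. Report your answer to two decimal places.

c = 0.70

H = 32/50 = 0.6400
FA = 2/50 = 0.0400
z(H) = 0.3585
z(FA) = -1.7507
c = −½·[z(H) + z(FA)] = −0.5 × (0.3585 + (-1.7507)) = 0.6961
c > 0: the participant has a conservative response bias.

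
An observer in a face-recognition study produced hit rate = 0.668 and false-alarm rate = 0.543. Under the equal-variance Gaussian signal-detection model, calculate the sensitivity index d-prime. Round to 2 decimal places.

d-prime = 0.33

Φ⁻¹(0.668) = 0.4344, Φ⁻¹(0.543) = 0.1080
d' = z(H) − z(FA) = 0.4344 − 0.1080 = 0.3264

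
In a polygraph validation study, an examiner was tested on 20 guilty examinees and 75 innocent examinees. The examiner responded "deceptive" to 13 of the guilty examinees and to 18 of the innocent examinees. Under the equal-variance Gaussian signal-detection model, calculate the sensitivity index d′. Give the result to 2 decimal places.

d′ = 1.09

H = 13/20 = 0.6500
FA = 18/75 = 0.2400
z(0.6500) = 0.385, z(0.2400) = -0.706
d' = z(H) − z(FA) = 0.385 − (-0.706) = 1.091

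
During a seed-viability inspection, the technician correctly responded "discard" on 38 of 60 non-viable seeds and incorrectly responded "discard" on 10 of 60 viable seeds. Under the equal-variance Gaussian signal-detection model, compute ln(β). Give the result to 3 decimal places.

H = 38/60 = 0.6333
FA = 10/60 = 0.1667
z(0.6333) = 0.3406, z(0.1667) = -0.9673
ln β = −½·[z(H)² − z(FA)²] = −0.5 × (0.1160 − 0.9357) = 0.40985

ln β = 0.410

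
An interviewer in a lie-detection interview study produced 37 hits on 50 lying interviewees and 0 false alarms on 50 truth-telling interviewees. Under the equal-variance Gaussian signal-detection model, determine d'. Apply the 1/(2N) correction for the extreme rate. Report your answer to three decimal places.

The false-alarm rate is 0/50 = 0, so apply the 1/(2N) correction: FA → 1/(2·50) = 0.01000.
z(H) = z(0.74000) = 0.6433
z(FA) = z(0.01000) = -2.3263
d' = 0.6433 − (-2.3263) = 2.9696

d' = 2.970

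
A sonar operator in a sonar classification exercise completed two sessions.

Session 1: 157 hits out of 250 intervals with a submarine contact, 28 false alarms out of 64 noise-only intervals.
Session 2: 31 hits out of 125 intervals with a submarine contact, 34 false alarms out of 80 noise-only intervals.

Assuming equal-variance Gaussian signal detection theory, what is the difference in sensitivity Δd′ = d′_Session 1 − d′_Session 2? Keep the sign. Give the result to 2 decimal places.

Session 1: z(0.6280) = 0.327, z(0.4375) = -0.157, d' = 0.484
Session 2: z(0.2480) = -0.681, z(0.4250) = -0.189, d' = -0.492
Δd' = d'_Session 1 − d'_Session 2 = 0.484 − (-0.492) = 0.976
Session 1 has the higher sensitivity.

Δd′ = 0.98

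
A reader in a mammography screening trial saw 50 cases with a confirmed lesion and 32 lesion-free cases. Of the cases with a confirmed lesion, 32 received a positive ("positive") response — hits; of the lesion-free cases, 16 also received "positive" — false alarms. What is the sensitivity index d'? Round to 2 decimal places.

H = 32/50 = 0.6400
FA = 16/32 = 0.5000
Φ⁻¹(H) = 0.358
Φ⁻¹(FA) = 0.000
d' = z(H) − z(FA) = 0.358 − 0.000 = 0.358

d' = 0.36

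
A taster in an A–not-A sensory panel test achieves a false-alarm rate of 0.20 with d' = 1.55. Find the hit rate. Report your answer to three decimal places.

hit rate = 0.761

z(false-alarm rate) = z(0.20) = -0.8416
z(H) = z(FA) + d' = -0.8416 + 1.55 = 0.7084
hit rate = Φ(0.7084) = 0.7607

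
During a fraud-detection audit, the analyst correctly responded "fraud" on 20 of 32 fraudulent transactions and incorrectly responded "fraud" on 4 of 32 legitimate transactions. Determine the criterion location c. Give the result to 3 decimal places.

c = 0.416

H = 20/32 = 0.6250
FA = 4/32 = 0.1250
z(0.6250) = 0.3186, z(0.1250) = -1.1503
c = −½·[z(H) + z(FA)] = −0.5 × (0.3186 + (-1.1503)) = 0.41585
c > 0: the analyst has a conservative response bias.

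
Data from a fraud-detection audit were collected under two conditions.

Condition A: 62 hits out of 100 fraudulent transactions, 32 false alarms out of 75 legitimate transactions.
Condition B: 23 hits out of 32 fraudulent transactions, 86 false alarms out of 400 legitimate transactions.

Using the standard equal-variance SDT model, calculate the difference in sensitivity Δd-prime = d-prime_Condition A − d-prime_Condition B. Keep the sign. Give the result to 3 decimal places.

Condition A: z(0.6200) = 0.3055, z(0.4267) = -0.1848, d' = 0.4903
Condition B: z(0.7188) = 0.5793, z(0.2150) = -0.7892, d' = 1.3685
Δd' = d'_Condition A − d'_Condition B = 0.4903 − 1.3685 = -0.8782
Condition B has the higher sensitivity.

Δd-prime = -0.878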